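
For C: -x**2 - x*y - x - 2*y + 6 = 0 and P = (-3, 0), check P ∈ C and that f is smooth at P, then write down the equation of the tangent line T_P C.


Tangent line at P: 5*x + y + 15 = 0.

Step 1: f(-3, 0) = 0, so P lies on C.
Step 2: partial derivatives
  f_x(x, y) = -2*x - y - 1, f_y(x, y) = -x - 2.
  f_x(P) = 5, f_y(P) = 1 (gradient nonzero, so P is smooth).
Step 3: tangent line at P: 5·(x − -3) + 1·(y − 0) = 0.
Expanding: 5*x + y + 15 = 0.


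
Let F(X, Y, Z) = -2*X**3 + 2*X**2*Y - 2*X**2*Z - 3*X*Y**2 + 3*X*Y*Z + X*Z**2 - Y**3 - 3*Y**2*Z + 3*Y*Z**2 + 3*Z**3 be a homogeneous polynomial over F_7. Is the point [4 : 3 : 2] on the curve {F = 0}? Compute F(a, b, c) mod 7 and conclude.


F(4,3,2) ≡ 3 (mod 7); P is NOT on the curve.

Evaluate F(4, 3, 2) term-by-term (mod 7).
  -2*X**3 ↦ -2·64·1·1 = -128
  2*X**2*Y ↦ 2·16·3·1 = 96
  -2*X**2*Z ↦ -2·16·1·2 = -64
  -3*X*Y**2 ↦ -3·4·9·1 = -108
  3*X*Y*Z ↦ 3·4·3·2 = 72
  X*Z**2 ↦ 1·4·1·4 = 16
  -Y**3 ↦ -1·1·27·1 = -27
  -3*Y**2*Z ↦ -3·1·9·2 = -54
  3*Y*Z**2 ↦ 3·1·3·4 = 36
  3*Z**3 ↦ 3·1·1·8 = 24
Sum: F(4, 3, 2) = (-128) + (96) + (-64) + (-108) + (72) + (16) + (-27) + (-54) + (36) + (24) = -137.
Reducing mod 7: -137 ≡ 3 (mod 7).
Since F(a, b, c) ≡ 3 ≠ 0 (mod 7), P does NOT lie on the curve.


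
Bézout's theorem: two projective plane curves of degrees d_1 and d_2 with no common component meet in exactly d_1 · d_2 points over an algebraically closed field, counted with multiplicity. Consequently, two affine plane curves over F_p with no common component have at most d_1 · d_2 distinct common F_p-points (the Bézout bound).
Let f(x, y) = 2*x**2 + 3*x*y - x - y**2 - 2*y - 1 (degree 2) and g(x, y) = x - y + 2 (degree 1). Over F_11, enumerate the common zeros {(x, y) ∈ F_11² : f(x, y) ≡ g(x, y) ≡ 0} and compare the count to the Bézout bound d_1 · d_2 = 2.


Common zeros: ∅; count = 0; Bézout bound = 2.

deg(f) = 2, deg(g) = 1, so Bézout bound = 2.
Scan x ∈ F_11. For each x, list the y ∈ F_11 with f(x, y) ≡ 0 and those with g(x, y) ≡ 0 (mod 11); the common zeros in that column are the intersection.
  x = 0: f ≡ 0 at y ∈ {10}; g ≡ 0 at y ∈ {2}; common: ∅.
  x = 1: f ≡ 0 at y ∈ {0, 1}; g ≡ 0 at y ∈ {3}; common: ∅.
  x = 2: f ≡ 0 at y ∈ {5, 10}; g ≡ 0 at y ∈ {4}; common: ∅.
  x = 3: f ≡ 0 at y ∈ ∅; g ≡ 0 at y ∈ {5}; common: ∅.
  x = 4: f ≡ 0 at y ∈ ∅; g ≡ 0 at y ∈ {6}; common: ∅.
  x = 5: f ≡ 0 at y ∈ {0, 2}; g ≡ 0 at y ∈ {7}; common: ∅.
  x = 6: f ≡ 0 at y ∈ ∅; g ≡ 0 at y ∈ {8}; common: ∅.
  x = 7: f ≡ 0 at y ∈ ∅; g ≡ 0 at y ∈ {9}; common: ∅.
  x = 8: f ≡ 0 at y ∈ {3, 8}; g ≡ 0 at y ∈ {10}; common: ∅.
  x = 9: f ≡ 0 at y ∈ {1, 2}; g ≡ 0 at y ∈ {0}; common: ∅.
  x = 10: f ≡ 0 at y ∈ {3}; g ≡ 0 at y ∈ {1}; common: ∅.
Collecting: common zeros = ∅, so the count is 0.
Comparison with the Bézout bound: 0 ≤ 2 = deg(f)·deg(g), as expected for curves with no common component (the affine F_11-count falls short of the bound because intersections may lie at infinity, over extension fields, or carry multiplicity).


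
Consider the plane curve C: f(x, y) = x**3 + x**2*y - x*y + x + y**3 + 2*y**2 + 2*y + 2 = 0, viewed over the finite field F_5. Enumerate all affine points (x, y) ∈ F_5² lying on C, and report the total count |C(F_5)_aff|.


Affine F_5-points: {(1, 3), (3, 4), (4, 0)}; count = 3.

For each of the 25 pairs (x, y) ∈ F_5², evaluate f(x, y) mod 5. Record the zeros.
  x = 0: [0↦2, 1↦2, 2↦2, 3↦3, 4↦1]  zeros at y ∈ ∅
  x = 1: [0↦4, 1↦4, 2↦4, 3↦0, 4↦3]  zeros at y ∈ {3}
  x = 2: [0↦2, 1↦4, 2↦1, 3↦4, 4↦4]  zeros at y ∈ ∅
  x = 3: [0↦2, 1↦3, 2↦4, 3↦1, 4↦0]  zeros at y ∈ {4}
  x = 4: [0↦0, 1↦2, 2↦4, 3↦2, 4↦2]  zeros at y ∈ {0}
Collecting zeros: affine points = {(1, 3), (3, 4), (4, 0)}.
Total count |C(F_5)_aff| = 3.


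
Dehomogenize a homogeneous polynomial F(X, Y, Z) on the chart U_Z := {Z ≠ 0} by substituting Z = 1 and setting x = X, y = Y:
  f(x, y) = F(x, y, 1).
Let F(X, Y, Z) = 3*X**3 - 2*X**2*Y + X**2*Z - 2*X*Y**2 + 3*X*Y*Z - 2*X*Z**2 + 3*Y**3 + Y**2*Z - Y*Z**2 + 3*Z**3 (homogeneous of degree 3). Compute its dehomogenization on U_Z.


f(x, y) = 3*x**3 - 2*x**2*y + x**2 - 2*x*y**2 + 3*x*y - 2*x + 3*y**3 + y**2 - y + 3

On U_Z we set Z = 1. Each monomial c·X^i·Y^j·Z^k in F becomes c·x^i·y^j·1^k = c·x^i·y^j.
Substituting Z = 1: F(X, Y, 1) = 3*x**3 - 2*x**2*y + x**2 - 2*x*y**2 + 3*x*y - 2*x + 3*y**3 + y**2 - y + 3.
Note: deg(f) ≤ deg(F) = 3; strict inequality happens when F is divisible by Z (lost terms).


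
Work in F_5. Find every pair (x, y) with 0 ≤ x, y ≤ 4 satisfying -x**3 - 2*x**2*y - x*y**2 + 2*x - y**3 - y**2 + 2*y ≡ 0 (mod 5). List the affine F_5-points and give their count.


Affine F_5-points: {(0, 0), (0, 1), (0, 3), (1, 2), (1, 4), (2, 4), (4, 4)}; count = 7.

For each of the 25 pairs (x, y) ∈ F_5², evaluate f(x, y) mod 5. Record the zeros.
  x = 0: [0↦0, 1↦0, 2↦2, 3↦0, 4↦3]  zeros at y ∈ {0, 1, 3}
  x = 1: [0↦1, 1↦3, 2↦0, 3↦1, 4↦0]  zeros at y ∈ {2, 4}
  x = 2: [0↦1, 1↦1, 2↦4, 3↦4, 4↦0]  zeros at y ∈ {4}
  x = 3: [0↦4, 1↦3, 2↦3, 3↦3, 4↦2]  zeros at y ∈ ∅
  x = 4: [0↦4, 1↦3, 2↦1, 3↦2, 4↦0]  zeros at y ∈ {4}
Collecting zeros: affine points = {(0, 0), (0, 1), (0, 3), (1, 2), (1, 4), (2, 4), (4, 4)}.
Total count |C(F_5)_aff| = 7.


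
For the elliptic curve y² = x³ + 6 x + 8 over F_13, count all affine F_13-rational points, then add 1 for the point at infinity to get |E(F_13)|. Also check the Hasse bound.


Affine points = {(3, 1), (3, 12), (6, 0), (7, 4), (7, 9), (8, 3), (8, 10), (11, 1), (11, 12), (12, 1), (12, 12)}; affine count = 11; |E(F_13)| = 12.

Discriminant check: Δ ∝ 4a³ + 27b² = 4·6³ + 27·8² = 4·216 + 27·64 ≡ 5 (mod 13). Nonzero ⇒ E is nonsingular.
For each x ∈ F_13, compute rhs = x³ + 6·x + 8 mod 13, then count y ∈ F_13 with y² ≡ rhs.
  x = 0: rhs = 8, matching y values: none (0 points).
  x = 1: rhs = 2, matching y values: none (0 points).
  x = 2: rhs = 2, matching y values: none (0 points).
  x = 3: rhs = 1, matching y values: 1, 12 (2 points).
  x = 4: rhs = 5, matching y values: none (0 points).
  x = 5: rhs = 7, matching y values: none (0 points).
  x = 6: rhs = 0, matching y values: 0 (1 points).
  x = 7: rhs = 3, matching y values: 4, 9 (2 points).
  x = 8: rhs = 9, matching y values: 3, 10 (2 points).
  x = 9: rhs = 11, matching y values: none (0 points).
  x = 10: rhs = 2, matching y values: none (0 points).
  x = 11: rhs = 1, matching y values: 1, 12 (2 points).
  x = 12: rhs = 1, matching y values: 1, 12 (2 points).
Total affine count: 11.
Full point count |E(F_13)| = 11 + 1 = 12.
Hasse bound: |12 − (13+1)| = |-2| = 2 ≤ 2√13 ≈ 7.2111 ✓.


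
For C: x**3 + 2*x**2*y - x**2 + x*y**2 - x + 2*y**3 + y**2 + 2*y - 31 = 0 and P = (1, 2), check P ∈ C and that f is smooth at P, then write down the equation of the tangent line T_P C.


Tangent line at P: 12*x + 36*y - 84 = 0.

Step 1: f(1, 2) = 0, so P lies on C.
Step 2: partial derivatives
  f_x(x, y) = 3*x**2 + 4*x*y - 2*x + y**2 - 1, f_y(x, y) = 2*x**2 + 2*x*y + 6*y**2 + 2*y + 2.
  f_x(P) = 12, f_y(P) = 36 (gradient nonzero, so P is smooth).
Step 3: tangent line at P: 12·(x − 1) + 36·(y − 2) = 0.
Expanding: 12*x + 36*y - 84 = 0.


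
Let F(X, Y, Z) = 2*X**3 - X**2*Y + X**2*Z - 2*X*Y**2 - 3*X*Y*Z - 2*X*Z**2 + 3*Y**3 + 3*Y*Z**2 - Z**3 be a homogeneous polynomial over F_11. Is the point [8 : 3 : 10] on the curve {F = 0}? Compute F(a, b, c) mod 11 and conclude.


F(8,3,10) ≡ 1 (mod 11); P is NOT on the curve.

Evaluate F(8, 3, 10) term-by-term (mod 11).
  2*X**3 ↦ 2·512·1·1 = 1024
  -X**2*Y ↦ -1·64·3·1 = -192
  X**2*Z ↦ 1·64·1·10 = 640
  -2*X*Y**2 ↦ -2·8·9·1 = -144
  -3*X*Y*Z ↦ -3·8·3·10 = -720
  -2*X*Z**2 ↦ -2·8·1·100 = -1600
  3*Y**3 ↦ 3·1·27·1 = 81
  3*Y*Z**2 ↦ 3·1·3·100 = 900
  -Z**3 ↦ -1·1·1·1000 = -1000
Sum: F(8, 3, 10) = (1024) + (-192) + (640) + (-144) + (-720) + (-1600) + (81) + (900) + (-1000) = -1011.
Reducing mod 11: -1011 ≡ 1 (mod 11).
Since F(a, b, c) ≡ 1 ≠ 0 (mod 11), P does NOT lie on the curve.


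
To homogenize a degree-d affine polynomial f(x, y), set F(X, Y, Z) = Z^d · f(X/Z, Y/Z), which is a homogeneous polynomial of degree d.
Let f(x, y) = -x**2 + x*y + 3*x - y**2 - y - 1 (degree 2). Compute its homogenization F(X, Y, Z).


F(X, Y, Z) = -X**2 + X*Y + 3*X*Z - Y**2 - Y*Z - Z**2

deg(f) = 2.
Substitute x = X/Z, y = Y/Z into f, then multiply by Z^2.
  monomial -1·x^2·y^0 ↦ -1·X^2·Y^0·Z^0.
  monomial 1·x^1·y^1 ↦ 1·X^1·Y^1·Z^0.
  monomial 3·x^1·y^0 ↦ 3·X^1·Y^0·Z^1.
  monomial -1·x^0·y^2 ↦ -1·X^0·Y^2·Z^0.
  monomial -1·x^0·y^1 ↦ -1·X^0·Y^1·Z^1.
  monomial -1·x^0·y^0 ↦ -1·X^0·Y^0·Z^2.
Collecting: F(X, Y, Z) = -X**2 + X*Y + 3*X*Z - Y**2 - Y*Z - Z**2.


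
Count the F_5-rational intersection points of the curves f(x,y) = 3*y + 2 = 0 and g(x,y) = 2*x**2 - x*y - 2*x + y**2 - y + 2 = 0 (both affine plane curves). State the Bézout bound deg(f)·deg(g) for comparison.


Common zeros: ∅; count = 0; Bézout bound = 2.

deg(f) = 1, deg(g) = 2, so Bézout bound = 2.
Scan x ∈ F_5. For each x, list the y ∈ F_5 with f(x, y) ≡ 0 and those with g(x, y) ≡ 0 (mod 5); the common zeros in that column are the intersection.
  x = 0: f ≡ 0 at y ∈ {1}; g ≡ 0 at y ∈ ∅; common: ∅.
  x = 1: f ≡ 0 at y ∈ {1}; g ≡ 0 at y ∈ {3, 4}; common: ∅.
  x = 2: f ≡ 0 at y ∈ {1}; g ≡ 0 at y ∈ {4}; common: ∅.
  x = 3: f ≡ 0 at y ∈ {1}; g ≡ 0 at y ∈ {2}; common: ∅.
  x = 4: f ≡ 0 at y ∈ {1}; g ≡ 0 at y ∈ {2, 3}; common: ∅.
Collecting: common zeros = ∅, so the count is 0.
Comparison with the Bézout bound: 0 ≤ 2 = deg(f)·deg(g), as expected for curves with no common component (the affine F_5-count falls short of the bound because intersections may lie at infinity, over extension fields, or carry multiplicity).


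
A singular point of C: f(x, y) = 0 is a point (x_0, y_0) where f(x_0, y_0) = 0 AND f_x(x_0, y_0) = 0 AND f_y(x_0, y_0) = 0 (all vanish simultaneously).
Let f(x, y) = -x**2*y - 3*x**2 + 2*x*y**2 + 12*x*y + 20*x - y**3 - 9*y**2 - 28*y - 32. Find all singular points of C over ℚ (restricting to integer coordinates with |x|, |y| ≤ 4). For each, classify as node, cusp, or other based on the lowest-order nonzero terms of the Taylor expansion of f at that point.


Singular points: {(2, -2)}; classification: node.

Compute partial derivatives:
  f_x = -2*x*y - 6*x + 2*y**2 + 12*y + 20.
  f_y = -x**2 + 4*x*y + 12*x - 3*y**2 - 18*y - 28.
Scan x_0 ∈ {−4, ..., 4}. For each x_0, f_y(x_0, y) is a polynomial in y; find its integer roots y ∈ {−4, ..., 4}, then test f_x and f at those candidates.
  x = -4: f_y(-4, y) = -3*y**2 - 34*y - 92; no integer root y with |y| ≤ 4.
  x = -3: f_y(-3, y) = -3*y**2 - 30*y - 73; no integer root y with |y| ≤ 4.
  x = -2: f_y(-2, y) = -3*y**2 - 26*y - 56; vanishes at y ∈ {-4}. (-2, -4): f_x = 0 but f = -4 ≠ 0.
  x = -1: f_y(-1, y) = -3*y**2 - 22*y - 41; no integer root y with |y| ≤ 4.
  x = 0: f_y(0, y) = -3*y**2 - 18*y - 28; no integer root y with |y| ≤ 4.
  x = 1: f_y(1, y) = -3*y**2 - 14*y - 17; no integer root y with |y| ≤ 4.
  x = 2: f_y(2, y) = -3*y**2 - 10*y - 8; vanishes at y ∈ {-2}. (2, -2): f_x = 0, f = 0 — SINGULAR.
  x = 3: f_y(3, y) = -3*y**2 - 6*y - 1; no integer root y with |y| ≤ 4.
  x = 4: f_y(4, y) = -3*y**2 - 2*y + 4; no integer root y with |y| ≤ 4.
Only singular point on the grid: (2, -2).
Classify: substitute x = 2 + u, y = -2 + v and expand: f = -u**2*v - u**2 + 2*u*v**2 - v**3 + v**2.
No constant or linear terms (consistent with a singular point). Quadratic part: -u**2 + v**2. Cubic part: -u**2*v + 2*u*v**2 - v**3.
The quadratic part v**2 - u**2 = (v − u)(v + u) splits into two distinct linear factors, so there are two distinct tangent lines y − -2 = ±(x − 2) — this is a node (ordinary double point).
Classification: node.


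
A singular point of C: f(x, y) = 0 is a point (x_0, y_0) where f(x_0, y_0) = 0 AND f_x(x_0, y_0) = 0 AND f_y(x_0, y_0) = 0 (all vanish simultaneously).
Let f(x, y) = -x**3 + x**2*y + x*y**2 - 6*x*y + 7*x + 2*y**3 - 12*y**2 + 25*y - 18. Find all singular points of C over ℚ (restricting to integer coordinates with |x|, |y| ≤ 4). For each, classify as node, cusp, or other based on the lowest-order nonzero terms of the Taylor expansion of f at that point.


Singular points: {(1, 2)}; classification: node.

Compute partial derivatives:
  f_x = -3*x**2 + 2*x*y + y**2 - 6*y + 7.
  f_y = x**2 + 2*x*y - 6*x + 6*y**2 - 24*y + 25.
Scan x_0 ∈ {−4, ..., 4}. For each x_0, f_y(x_0, y) is a polynomial in y; find its integer roots y ∈ {−4, ..., 4}, then test f_x and f at those candidates.
  x = -4: f_y(-4, y) = 6*y**2 - 32*y + 65; no integer root y with |y| ≤ 4.
  x = -3: f_y(-3, y) = 6*y**2 - 30*y + 52; no integer root y with |y| ≤ 4.
  x = -2: f_y(-2, y) = 6*y**2 - 28*y + 41; no integer root y with |y| ≤ 4.
  x = -1: f_y(-1, y) = 6*y**2 - 26*y + 32; no integer root y with |y| ≤ 4.
  x = 0: f_y(0, y) = 6*y**2 - 24*y + 25; no integer root y with |y| ≤ 4.
  x = 1: f_y(1, y) = 6*y**2 - 22*y + 20; vanishes at y ∈ {2}. (1, 2): f_x = 0, f = 0 — SINGULAR.
  x = 2: f_y(2, y) = 6*y**2 - 20*y + 17; no integer root y with |y| ≤ 4.
  x = 3: f_y(3, y) = 6*y**2 - 18*y + 16; no integer root y with |y| ≤ 4.
  x = 4: f_y(4, y) = 6*y**2 - 16*y + 17; no integer root y with |y| ≤ 4.
Only singular point on the grid: (1, 2).
Classify: substitute x = 1 + u, y = 2 + v and expand: f = -u**3 + u**2*v - u**2 + u*v**2 + 2*v**3 + v**2.
No constant or linear terms (consistent with a singular point). Quadratic part: -u**2 + v**2. Cubic part: -u**3 + u**2*v + u*v**2 + 2*v**3.
The quadratic part v**2 - u**2 = (v − u)(v + u) splits into two distinct linear factors, so there are two distinct tangent lines y − 2 = ±(x − 1) — this is a node (ordinary double point).
Classification: node.


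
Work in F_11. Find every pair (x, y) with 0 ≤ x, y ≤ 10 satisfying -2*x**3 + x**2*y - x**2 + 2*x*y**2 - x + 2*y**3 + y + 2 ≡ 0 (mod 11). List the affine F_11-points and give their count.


Affine F_11-points: {(0, 6), (0, 8), (1, 5), (1, 8), (2, 2), (5, 5), (7, 5), (8, 8)}; count = 8.

For each of the 121 pairs (x, y) ∈ F_11², evaluate f(x, y) mod 11. Record the zeros.
  x = 0: [0↦2, 1↦5, 2↦9, 3↦4, 4↦2, 5↦4, 6↦0, 7↦2, 8↦0, 9↦6, 10↦10]  zeros at y ∈ {6, 8}
  x = 1: [0↦9, 1↦4, 2↦4, 3↦10, 4↦1, 5↦0, 6↦8, 7↦4, 8↦0, 9↦8, 10↦7]  zeros at y ∈ {5, 8}
  x = 2: [0↦2, 1↦2, 2↦0, 3↦8, 4↦5, 5↦3, 6↦3, 7↦6, 8↦2, 9↦3, 10↦10]  zeros at y ∈ {2}
  x = 3: [0↦2, 1↦9, 2↦7, 3↦8, 4↦2, 5↦1, 6↦6, 7↦7, 8↦5, 9↦1, 10↦7]  zeros at y ∈ ∅
  x = 4: [0↦8, 1↦2, 2↦2, 3↦9, 4↦2, 5↦4, 6↦5, 7↦6, 8↦8, 9↦1, 10↦8]  zeros at y ∈ ∅
  x = 5: [0↦8, 1↦2, 2↦6, 3↦10, 4↦4, 5↦0, 6↦10, 7↦2, 8↦10, 9↦2, 10↦1]  zeros at y ∈ {5}
  x = 6: [0↦1, 1↦8, 2↦7, 3↦10, 4↦7, 5↦10, 6↦9, 7↦5, 8↦10, 9↦3, 10↦7]  zeros at y ∈ ∅
  x = 7: [0↦8, 1↦8, 2↦4, 3↦8, 4↦10, 5↦0, 6↦1, 7↦3, 8↦7, 9↦3, 10↦3]  zeros at y ∈ {5}
  x = 8: [0↦6, 1↦1, 2↦7, 3↦3, 4↦1, 5↦2, 6↦7, 7↦6, 8↦0, 9↦1, 10↦10]  zeros at y ∈ {8}
  x = 9: [0↦5, 1↦8, 2↦4, 3↦5, 4↦1, 5↦4, 6↦4, 7↦2, 8↦10, 9↦7, 10↦5]  zeros at y ∈ ∅
  x = 10: [0↦4, 1↦6, 2↦5, 3↦2, 4↦9, 5↦5, 6↦2, 7↦1, 8↦3, 9↦9, 10↦9]  zeros at y ∈ ∅
Collecting zeros: affine points = {(0, 6), (0, 8), (1, 5), (1, 8), (2, 2), (5, 5), (7, 5), (8, 8)}.
Total count |C(F_11)_aff| = 8.


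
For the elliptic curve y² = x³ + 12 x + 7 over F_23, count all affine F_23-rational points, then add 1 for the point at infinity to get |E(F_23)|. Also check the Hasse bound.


Affine points = {(2, 4), (2, 19), (3, 1), (3, 22), (4, 2), (4, 21), (5, 10), (5, 13), (9, 4), (9, 19), (10, 0), (12, 4), (12, 19), (17, 8), (17, 15), (18, 11), (18, 12), (20, 6), (20, 17)}; affine count = 19; |E(F_23)| = 20.

Discriminant check: Δ ∝ 4a³ + 27b² = 4·12³ + 27·7² = 4·1728 + 27·49 ≡ 1 (mod 23). Nonzero ⇒ E is nonsingular.
For each x ∈ F_23, compute rhs = x³ + 12·x + 7 mod 23, then count y ∈ F_23 with y² ≡ rhs.
  x = 0: rhs = 7, matching y values: none (0 points).
  x = 1: rhs = 20, matching y values: none (0 points).
  x = 2: rhs = 16, matching y values: 4, 19 (2 points).
  x = 3: rhs = 1, matching y values: 1, 22 (2 points).
  x = 4: rhs = 4, matching y values: 2, 21 (2 points).
  x = 5: rhs = 8, matching y values: 10, 13 (2 points).
  x = 6: rhs = 19, matching y values: none (0 points).
  x = 7: rhs = 20, matching y values: none (0 points).
  x = 8: rhs = 17, matching y values: none (0 points).
  x = 9: rhs = 16, matching y values: 4, 19 (2 points).
  x = 10: rhs = 0, matching y values: 0 (1 points).
  x = 11: rhs = 21, matching y values: none (0 points).
  x = 12: rhs = 16, matching y values: 4, 19 (2 points).
  x = 13: rhs = 14, matching y values: none (0 points).
  x = 14: rhs = 21, matching y values: none (0 points).
  x = 15: rhs = 20, matching y values: none (0 points).
  x = 16: rhs = 17, matching y values: none (0 points).
  x = 17: rhs = 18, matching y values: 8, 15 (2 points).
  x = 18: rhs = 6, matching y values: 11, 12 (2 points).
  x = 19: rhs = 10, matching y values: none (0 points).
  x = 20: rhs = 13, matching y values: 6, 17 (2 points).
  x = 21: rhs = 21, matching y values: none (0 points).
  x = 22: rhs = 17, matching y values: none (0 points).
Total affine count: 19.
Full point count |E(F_23)| = 19 + 1 = 20.
Hasse bound: |20 − (23+1)| = |-4| = 4 ≤ 2√23 ≈ 9.5917 ✓.


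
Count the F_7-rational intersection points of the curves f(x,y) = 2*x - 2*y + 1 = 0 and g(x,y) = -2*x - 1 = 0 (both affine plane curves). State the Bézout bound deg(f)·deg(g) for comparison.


Common zeros: {(3, 0)}; count = 1; Bézout bound = 1.

deg(f) = 1, deg(g) = 1, so Bézout bound = 1.
Scan x ∈ F_7. For each x, list the y ∈ F_7 with f(x, y) ≡ 0 and those with g(x, y) ≡ 0 (mod 7); the common zeros in that column are the intersection.
  x = 0: f ≡ 0 at y ∈ {4}; g ≡ 0 at y ∈ ∅; common: ∅.
  x = 1: f ≡ 0 at y ∈ {5}; g ≡ 0 at y ∈ ∅; common: ∅.
  x = 2: f ≡ 0 at y ∈ {6}; g ≡ 0 at y ∈ ∅; common: ∅.
  x = 3: f ≡ 0 at y ∈ {0}; g ≡ 0 at y ∈ {0, 1, 2, 3, 4, 5, 6}; common: {0}.
  x = 4: f ≡ 0 at y ∈ {1}; g ≡ 0 at y ∈ ∅; common: ∅.
  x = 5: f ≡ 0 at y ∈ {2}; g ≡ 0 at y ∈ ∅; common: ∅.
  x = 6: f ≡ 0 at y ∈ {3}; g ≡ 0 at y ∈ ∅; common: ∅.
Collecting: common zeros = {(3, 0)}, so the count is 1.
Comparison with the Bézout bound: 1 ≤ 1 = deg(f)·deg(g), as expected for curves with no common component (the bound is attained).


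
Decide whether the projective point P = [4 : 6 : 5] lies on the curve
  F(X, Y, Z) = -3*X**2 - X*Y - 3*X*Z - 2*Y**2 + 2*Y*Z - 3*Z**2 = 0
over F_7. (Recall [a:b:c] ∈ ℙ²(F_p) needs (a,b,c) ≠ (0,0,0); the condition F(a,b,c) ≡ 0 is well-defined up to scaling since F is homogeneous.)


F(4,6,5) ≡ 5 (mod 7); P is NOT on the curve.

Evaluate F(4, 6, 5) term-by-term (mod 7).
  -3*X**2 ↦ -3·16·1·1 = -48
  -X*Y ↦ -1·4·6·1 = -24
  -3*X*Z ↦ -3·4·1·5 = -60
  -2*Y**2 ↦ -2·1·36·1 = -72
  2*Y*Z ↦ 2·1·6·5 = 60
  -3*Z**2 ↦ -3·1·1·25 = -75
Sum: F(4, 6, 5) = (-48) + (-24) + (-60) + (-72) + (60) + (-75) = -219.
Reducing mod 7: -219 ≡ 5 (mod 7).
Since F(a, b, c) ≡ 5 ≠ 0 (mod 7), P does NOT lie on the curve.


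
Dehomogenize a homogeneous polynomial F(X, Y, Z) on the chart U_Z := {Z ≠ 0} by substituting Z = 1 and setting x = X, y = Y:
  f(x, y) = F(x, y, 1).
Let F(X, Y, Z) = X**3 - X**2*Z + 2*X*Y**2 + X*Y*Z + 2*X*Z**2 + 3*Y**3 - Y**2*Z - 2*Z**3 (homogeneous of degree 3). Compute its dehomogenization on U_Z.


f(x, y) = x**3 - x**2 + 2*x*y**2 + x*y + 2*x + 3*y**3 - y**2 - 2

On U_Z we set Z = 1. Each monomial c·X^i·Y^j·Z^k in F becomes c·x^i·y^j·1^k = c·x^i·y^j.
Substituting Z = 1: F(X, Y, 1) = x**3 - x**2 + 2*x*y**2 + x*y + 2*x + 3*y**3 - y**2 - 2.
Note: deg(f) ≤ deg(F) = 3; strict inequality happens when F is divisible by Z (lost terms).


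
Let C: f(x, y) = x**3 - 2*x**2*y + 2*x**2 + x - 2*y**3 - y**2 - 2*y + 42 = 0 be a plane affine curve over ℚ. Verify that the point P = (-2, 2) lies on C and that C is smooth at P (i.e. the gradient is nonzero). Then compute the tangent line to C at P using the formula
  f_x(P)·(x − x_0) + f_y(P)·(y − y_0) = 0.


Tangent line at P: 21*x - 38*y + 118 = 0.

Step 1: f(-2, 2) = 0, so P lies on C.
Step 2: partial derivatives
  f_x(x, y) = 3*x**2 - 4*x*y + 4*x + 1, f_y(x, y) = -2*x**2 - 6*y**2 - 2*y - 2.
  f_x(P) = 21, f_y(P) = -38 (gradient nonzero, so P is smooth).
Step 3: tangent line at P: 21·(x − -2) + -38·(y − 2) = 0.
Expanding: 21*x - 38*y + 118 = 0.


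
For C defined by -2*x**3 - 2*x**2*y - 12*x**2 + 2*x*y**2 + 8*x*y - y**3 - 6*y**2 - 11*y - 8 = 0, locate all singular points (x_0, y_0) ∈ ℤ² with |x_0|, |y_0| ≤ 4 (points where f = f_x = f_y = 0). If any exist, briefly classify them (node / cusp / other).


Singular points: {(-1, -3)}; classification: cusp.

Compute partial derivatives:
  f_x = -6*x**2 - 4*x*y - 24*x + 2*y**2 + 8*y.
  f_y = -2*x**2 + 4*x*y + 8*x - 3*y**2 - 12*y - 11.
Scan x_0 ∈ {−4, ..., 4}. For each x_0, f_y(x_0, y) is a polynomial in y; find its integer roots y ∈ {−4, ..., 4}, then test f_x and f at those candidates.
  x = -4: f_y(-4, y) = -3*y**2 - 28*y - 75; no integer root y with |y| ≤ 4.
  x = -3: f_y(-3, y) = -3*y**2 - 24*y - 53; no integer root y with |y| ≤ 4.
  x = -2: f_y(-2, y) = -3*y**2 - 20*y - 35; no integer root y with |y| ≤ 4.
  x = -1: f_y(-1, y) = -3*y**2 - 16*y - 21; vanishes at y ∈ {-3}. (-1, -3): f_x = 0, f = 0 — SINGULAR.
  x = 0: f_y(0, y) = -3*y**2 - 12*y - 11; no integer root y with |y| ≤ 4.
  x = 1: f_y(1, y) = -3*y**2 - 8*y - 5; vanishes at y ∈ {-1}. (1, -1): f_x = -32 ≠ 0.
  x = 2: f_y(2, y) = -3*y**2 - 4*y - 3; no integer root y with |y| ≤ 4.
  x = 3: f_y(3, y) = -3*y**2 - 5; no integer root y with |y| ≤ 4.
  x = 4: f_y(4, y) = -3*y**2 + 4*y - 11; no integer root y with |y| ≤ 4.
Only singular point on the grid: (-1, -3).
Classify: substitute x = -1 + u, y = -3 + v and expand: f = -2*u**3 - 2*u**2*v + 2*u*v**2 - v**3 + v**2.
No constant or linear terms (consistent with a singular point). Quadratic part: v**2. Cubic part: -2*u**3 - 2*u**2*v + 2*u*v**2 - v**3.
The quadratic part v**2 is a perfect square, so there is a single (double) tangent line v = 0, i.e. y = -3. Restricting the cubic part to that line (v = 0) leaves -2*u**3 ≠ 0, so f is not divisible by v and the branch is v² ≈ 2*u**3 to lowest order — this is a cusp.
Classification: cusp.


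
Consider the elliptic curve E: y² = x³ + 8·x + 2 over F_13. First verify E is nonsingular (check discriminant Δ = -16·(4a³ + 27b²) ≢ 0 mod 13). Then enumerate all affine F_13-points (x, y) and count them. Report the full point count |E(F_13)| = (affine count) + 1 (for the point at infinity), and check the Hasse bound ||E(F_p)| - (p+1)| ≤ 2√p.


Affine points = {(2, 0), (3, 1), (3, 12), (9, 6), (9, 7), (10, 4), (10, 9), (11, 2), (11, 11)}; affine count = 9; |E(F_13)| = 10.

Discriminant check: Δ ∝ 4a³ + 27b² = 4·8³ + 27·2² = 4·512 + 27·4 ≡ 11 (mod 13). Nonzero ⇒ E is nonsingular.
For each x ∈ F_13, compute rhs = x³ + 8·x + 2 mod 13, then count y ∈ F_13 with y² ≡ rhs.
  x = 0: rhs = 2, matching y values: none (0 points).
  x = 1: rhs = 11, matching y values: none (0 points).
  x = 2: rhs = 0, matching y values: 0 (1 points).
  x = 3: rhs = 1, matching y values: 1, 12 (2 points).
  x = 4: rhs = 7, matching y values: none (0 points).
  x = 5: rhs = 11, matching y values: none (0 points).
  x = 6: rhs = 6, matching y values: none (0 points).
  x = 7: rhs = 11, matching y values: none (0 points).
  x = 8: rhs = 6, matching y values: none (0 points).
  x = 9: rhs = 10, matching y values: 6, 7 (2 points).
  x = 10: rhs = 3, matching y values: 4, 9 (2 points).
  x = 11: rhs = 4, matching y values: 2, 11 (2 points).
  x = 12: rhs = 6, matching y values: none (0 points).
Total affine count: 9.
Full point count |E(F_13)| = 9 + 1 = 10.
Hasse bound: |10 − (13+1)| = |-4| = 4 ≤ 2√13 ≈ 7.2111 ✓.


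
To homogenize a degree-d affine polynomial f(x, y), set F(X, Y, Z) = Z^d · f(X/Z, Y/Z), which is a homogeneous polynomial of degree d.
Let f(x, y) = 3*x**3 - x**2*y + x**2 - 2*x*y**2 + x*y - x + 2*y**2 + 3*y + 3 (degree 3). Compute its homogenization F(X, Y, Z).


F(X, Y, Z) = 3*X**3 - X**2*Y + X**2*Z - 2*X*Y**2 + X*Y*Z - X*Z**2 + 2*Y**2*Z + 3*Y*Z**2 + 3*Z**3

deg(f) = 3.
Substitute x = X/Z, y = Y/Z into f, then multiply by Z^3.
  monomial 3·x^3·y^0 ↦ 3·X^3·Y^0·Z^0.
  monomial -1·x^2·y^1 ↦ -1·X^2·Y^1·Z^0.
  monomial 1·x^2·y^0 ↦ 1·X^2·Y^0·Z^1.
  monomial -2·x^1·y^2 ↦ -2·X^1·Y^2·Z^0.
  monomial 1·x^1·y^1 ↦ 1·X^1·Y^1·Z^1.
  monomial -1·x^1·y^0 ↦ -1·X^1·Y^0·Z^2.
  monomial 2·x^0·y^2 ↦ 2·X^0·Y^2·Z^1.
  monomial 3·x^0·y^1 ↦ 3·X^0·Y^1·Z^2.
  monomial 3·x^0·y^0 ↦ 3·X^0·Y^0·Z^3.
Collecting: F(X, Y, Z) = 3*X**3 - X**2*Y + X**2*Z - 2*X*Y**2 + X*Y*Z - X*Z**2 + 2*Y**2*Z + 3*Y*Z**2 + 3*Z**3.


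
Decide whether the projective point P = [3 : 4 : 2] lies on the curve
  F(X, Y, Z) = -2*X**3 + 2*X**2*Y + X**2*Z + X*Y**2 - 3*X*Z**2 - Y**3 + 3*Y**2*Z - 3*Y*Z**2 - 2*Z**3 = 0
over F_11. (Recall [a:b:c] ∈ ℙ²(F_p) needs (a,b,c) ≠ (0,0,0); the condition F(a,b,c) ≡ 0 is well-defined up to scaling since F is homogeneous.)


F(3,4,2) ≡ 5 (mod 11); P is NOT on the curve.

Evaluate F(3, 4, 2) term-by-term (mod 11).
  -2*X**3 ↦ -2·27·1·1 = -54
  2*X**2*Y ↦ 2·9·4·1 = 72
  X**2*Z ↦ 1·9·1·2 = 18
  X*Y**2 ↦ 1·3·16·1 = 48
  -3*X*Z**2 ↦ -3·3·1·4 = -36
  -Y**3 ↦ -1·1·64·1 = -64
  3*Y**2*Z ↦ 3·1·16·2 = 96
  -3*Y*Z**2 ↦ -3·1·4·4 = -48
  -2*Z**3 ↦ -2·1·1·8 = -16
Sum: F(3, 4, 2) = (-54) + (72) + (18) + (48) + (-36) + (-64) + (96) + (-48) + (-16) = 16.
Reducing mod 11: 16 ≡ 5 (mod 11).
Since F(a, b, c) ≡ 5 ≠ 0 (mod 11), P does NOT lie on the curve.


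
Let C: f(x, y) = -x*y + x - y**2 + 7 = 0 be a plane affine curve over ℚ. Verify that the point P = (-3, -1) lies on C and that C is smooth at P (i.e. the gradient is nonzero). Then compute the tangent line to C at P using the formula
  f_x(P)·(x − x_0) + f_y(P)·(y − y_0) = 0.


Tangent line at P: 2*x + 5*y + 11 = 0.

Step 1: f(-3, -1) = 0, so P lies on C.
Step 2: partial derivatives
  f_x(x, y) = 1 - y, f_y(x, y) = -x - 2*y.
  f_x(P) = 2, f_y(P) = 5 (gradient nonzero, so P is smooth).
Step 3: tangent line at P: 2·(x − -3) + 5·(y − -1) = 0.
Expanding: 2*x + 5*y + 11 = 0.


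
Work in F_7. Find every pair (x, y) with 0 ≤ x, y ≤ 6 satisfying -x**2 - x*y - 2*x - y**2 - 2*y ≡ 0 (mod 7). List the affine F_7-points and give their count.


Affine F_7-points: {(0, 0), (0, 5), (1, 1), (1, 3), (3, 1), (5, 0)}; count = 6.

For each of the 49 pairs (x, y) ∈ F_7², evaluate f(x, y) mod 7. Record the zeros.
  x = 0: [0↦0, 1↦4, 2↦6, 3↦6, 4↦4, 5↦0, 6↦1]  zeros at y ∈ {0, 5}
  x = 1: [0↦4, 1↦0, 2↦1, 3↦0, 4↦4, 5↦6, 6↦6]  zeros at y ∈ {1, 3}
  x = 2: [0↦6, 1↦1, 2↦1, 3↦6, 4↦2, 5↦3, 6↦2]  zeros at y ∈ ∅
  x = 3: [0↦6, 1↦0, 2↦6, 3↦3, 4↦5, 5↦5, 6↦3]  zeros at y ∈ {1}
  x = 4: [0↦4, 1↦4, 2↦2, 3↦5, 4↦6, 5↦5, 6↦2]  zeros at y ∈ ∅
  x = 5: [0↦0, 1↦6, 2↦3, 3↦5, 4↦5, 5↦3, 6↦6]  zeros at y ∈ {0}
  x = 6: [0↦1, 1↦6, 2↦2, 3↦3, 4↦2, 5↦6, 6↦1]  zeros at y ∈ ∅
Collecting zeros: affine points = {(0, 0), (0, 5), (1, 1), (1, 3), (3, 1), (5, 0)}.
Total count |C(F_7)_aff| = 6.


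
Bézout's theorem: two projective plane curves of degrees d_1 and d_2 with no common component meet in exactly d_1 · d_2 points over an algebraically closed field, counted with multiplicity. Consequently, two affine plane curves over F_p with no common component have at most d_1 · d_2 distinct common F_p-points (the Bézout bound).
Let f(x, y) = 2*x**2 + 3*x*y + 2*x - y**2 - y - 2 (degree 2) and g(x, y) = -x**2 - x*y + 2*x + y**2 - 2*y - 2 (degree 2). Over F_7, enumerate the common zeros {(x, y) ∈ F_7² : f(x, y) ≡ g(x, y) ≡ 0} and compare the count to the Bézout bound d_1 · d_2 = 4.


Common zeros: ∅; count = 0; Bézout bound = 4.

deg(f) = 2, deg(g) = 2, so Bézout bound = 4.
Scan x ∈ F_7. For each x, list the y ∈ F_7 with f(x, y) ≡ 0 and those with g(x, y) ≡ 0 (mod 7); the common zeros in that column are the intersection.
  x = 0: f ≡ 0 at y ∈ {3}; g ≡ 0 at y ∈ ∅; common: ∅.
  x = 1: f ≡ 0 at y ∈ ∅; g ≡ 0 at y ∈ ∅; common: ∅.
  x = 2: f ≡ 0 at y ∈ {1, 4}; g ≡ 0 at y ∈ ∅; common: ∅.
  x = 3: f ≡ 0 at y ∈ ∅; g ≡ 0 at y ∈ ∅; common: ∅.
  x = 4: f ≡ 0 at y ∈ {2}; g ≡ 0 at y ∈ ∅; common: ∅.
  x = 5: f ≡ 0 at y ∈ {3, 4}; g ≡ 0 at y ∈ ∅; common: ∅.
  x = 6: f ≡ 0 at y ∈ {1, 2}; g ≡ 0 at y ∈ {4}; common: ∅.
Collecting: common zeros = ∅, so the count is 0.
Comparison with the Bézout bound: 0 ≤ 4 = deg(f)·deg(g), as expected for curves with no common component (the affine F_7-count falls short of the bound because intersections may lie at infinity, over extension fields, or carry multiplicity).


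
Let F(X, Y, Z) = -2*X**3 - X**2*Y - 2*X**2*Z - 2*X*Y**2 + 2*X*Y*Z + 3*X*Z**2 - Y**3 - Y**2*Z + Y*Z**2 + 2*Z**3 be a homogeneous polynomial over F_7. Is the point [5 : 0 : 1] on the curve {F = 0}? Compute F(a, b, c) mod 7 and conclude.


F(5,0,1) ≡ 4 (mod 7); P is NOT on the curve.

Evaluate F(5, 0, 1) term-by-term (mod 7).
  -2*X**3 ↦ -2·125·1·1 = -250
  -X**2*Y ↦ -1·25·0·1 = 0
  -2*X**2*Z ↦ -2·25·1·1 = -50
  -2*X*Y**2 ↦ -2·5·0·1 = 0
  2*X*Y*Z ↦ 2·5·0·1 = 0
  3*X*Z**2 ↦ 3·5·1·1 = 15
  -Y**3 ↦ -1·1·0·1 = 0
  -Y**2*Z ↦ -1·1·0·1 = 0
  Y*Z**2 ↦ 1·1·0·1 = 0
  2*Z**3 ↦ 2·1·1·1 = 2
Sum: F(5, 0, 1) = (-250) + (0) + (-50) + (0) + (0) + (15) + (0) + (0) + (0) + (2) = -283.
Reducing mod 7: -283 ≡ 4 (mod 7).
Since F(a, b, c) ≡ 4 ≠ 0 (mod 7), P does NOT lie on the curve.


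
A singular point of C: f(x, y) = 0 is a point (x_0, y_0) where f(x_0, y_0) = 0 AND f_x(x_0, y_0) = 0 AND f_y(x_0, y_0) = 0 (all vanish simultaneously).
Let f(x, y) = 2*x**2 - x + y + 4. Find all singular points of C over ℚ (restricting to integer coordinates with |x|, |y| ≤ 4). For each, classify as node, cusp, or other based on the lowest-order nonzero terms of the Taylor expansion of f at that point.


No singular points in the scanned grid; C is smooth there.

Compute partial derivatives:
  f_x = 4*x - 1.
  f_y = 1.
f_y = 1 is a nonzero constant, so f_y never vanishes: no point (x, y) can satisfy f = f_x = f_y = 0. In particular no (x, y) ∈ {−4, ..., 4}² is singular; the curve is smooth.


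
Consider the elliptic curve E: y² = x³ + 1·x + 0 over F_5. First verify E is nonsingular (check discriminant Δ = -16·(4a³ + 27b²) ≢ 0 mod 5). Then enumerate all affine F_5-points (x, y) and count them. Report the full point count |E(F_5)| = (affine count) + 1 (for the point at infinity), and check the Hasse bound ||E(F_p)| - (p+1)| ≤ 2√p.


Affine points = {(0, 0), (2, 0), (3, 0)}; affine count = 3; |E(F_5)| = 4.

Discriminant check: Δ ∝ 4a³ + 27b² = 4·1³ + 27·0² = 4·1 + 27·0 ≡ 4 (mod 5). Nonzero ⇒ E is nonsingular.
For each x ∈ F_5, compute rhs = x³ + 1·x + 0 mod 5, then count y ∈ F_5 with y² ≡ rhs.
  x = 0: rhs = 0, matching y values: 0 (1 points).
  x = 1: rhs = 2, matching y values: none (0 points).
  x = 2: rhs = 0, matching y values: 0 (1 points).
  x = 3: rhs = 0, matching y values: 0 (1 points).
  x = 4: rhs = 3, matching y values: none (0 points).
Total affine count: 3.
Full point count |E(F_5)| = 3 + 1 = 4.
Hasse bound: |4 − (5+1)| = |-2| = 2 ≤ 2√5 ≈ 4.4721 ✓.


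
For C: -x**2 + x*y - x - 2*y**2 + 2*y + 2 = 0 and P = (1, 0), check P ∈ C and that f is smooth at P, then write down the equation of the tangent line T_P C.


Tangent line at P: -3*x + 3*y + 3 = 0.

Step 1: f(1, 0) = 0, so P lies on C.
Step 2: partial derivatives
  f_x(x, y) = -2*x + y - 1, f_y(x, y) = x - 4*y + 2.
  f_x(P) = -3, f_y(P) = 3 (gradient nonzero, so P is smooth).
Step 3: tangent line at P: -3·(x − 1) + 3·(y − 0) = 0.
Expanding: -3*x + 3*y + 3 = 0.


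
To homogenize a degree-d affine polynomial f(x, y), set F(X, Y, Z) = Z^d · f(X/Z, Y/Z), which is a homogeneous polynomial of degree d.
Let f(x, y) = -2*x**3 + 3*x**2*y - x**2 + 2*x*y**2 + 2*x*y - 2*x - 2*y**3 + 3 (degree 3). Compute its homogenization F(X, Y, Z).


F(X, Y, Z) = -2*X**3 + 3*X**2*Y - X**2*Z + 2*X*Y**2 + 2*X*Y*Z - 2*X*Z**2 - 2*Y**3 + 3*Z**3

deg(f) = 3.
Substitute x = X/Z, y = Y/Z into f, then multiply by Z^3.
  monomial -2·x^3·y^0 ↦ -2·X^3·Y^0·Z^0.
  monomial 3·x^2·y^1 ↦ 3·X^2·Y^1·Z^0.
  monomial -1·x^2·y^0 ↦ -1·X^2·Y^0·Z^1.
  monomial 2·x^1·y^2 ↦ 2·X^1·Y^2·Z^0.
  monomial 2·x^1·y^1 ↦ 2·X^1·Y^1·Z^1.
  monomial -2·x^1·y^0 ↦ -2·X^1·Y^0·Z^2.
  monomial -2·x^0·y^3 ↦ -2·X^0·Y^3·Z^0.
  monomial 3·x^0·y^0 ↦ 3·X^0·Y^0·Z^3.
Collecting: F(X, Y, Z) = -2*X**3 + 3*X**2*Y - X**2*Z + 2*X*Y**2 + 2*X*Y*Z - 2*X*Z**2 - 2*Y**3 + 3*Z**3.


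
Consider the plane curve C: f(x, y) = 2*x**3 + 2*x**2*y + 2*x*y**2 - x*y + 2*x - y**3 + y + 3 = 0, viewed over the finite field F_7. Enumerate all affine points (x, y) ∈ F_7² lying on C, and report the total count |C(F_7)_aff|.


Affine F_7-points: {(0, 3), (1, 0), (2, 6), (3, 0), (3, 1), (3, 5), (4, 1), (4, 6), (6, 1)}; count = 9.

For each of the 49 pairs (x, y) ∈ F_7², evaluate f(x, y) mod 7. Record the zeros.
  x = 0: [0↦3, 1↦3, 2↦4, 3↦0, 4↦6, 5↦2, 6↦3]  zeros at y ∈ {3}
  x = 1: [0↦0, 1↦3, 2↦4, 3↦4, 4↦4, 5↦5, 6↦1]  zeros at y ∈ {0}
  x = 2: [0↦2, 1↦5, 2↦3, 3↦4, 4↦2, 5↦5, 6↦0]  zeros at y ∈ {6}
  x = 3: [0↦0, 1↦0, 2↦6, 3↦5, 4↦5, 5↦0, 6↦5]  zeros at y ∈ {0, 1, 5}
  x = 4: [0↦6, 1↦0, 2↦4, 3↦5, 4↦4, 5↦2, 6↦0]  zeros at y ∈ {1, 6}
  x = 5: [0↦4, 1↦3, 2↦2, 3↦2, 4↦4, 5↦2, 6↦4]  zeros at y ∈ ∅
  x = 6: [0↦6, 1↦0, 2↦5, 3↦1, 4↦3, 5↦5, 6↦1]  zeros at y ∈ {1}
Collecting zeros: affine points = {(0, 3), (1, 0), (2, 6), (3, 0), (3, 1), (3, 5), (4, 1), (4, 6), (6, 1)}.
Total count |C(F_7)_aff| = 9.


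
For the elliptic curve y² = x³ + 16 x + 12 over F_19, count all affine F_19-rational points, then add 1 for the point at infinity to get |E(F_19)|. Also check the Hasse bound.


Affine points = {(3, 7), (3, 12), (4, 8), (4, 11), (6, 1), (6, 18), (7, 7), (7, 12), (8, 5), (8, 14), (9, 7), (9, 12), (13, 2), (13, 17), (14, 4), (14, 15), (15, 6), (15, 13)}; affine count = 18; |E(F_19)| = 19.

Discriminant check: Δ ∝ 4a³ + 27b² = 4·16³ + 27·12² = 4·4096 + 27·144 ≡ 18 (mod 19). Nonzero ⇒ E is nonsingular.
For each x ∈ F_19, compute rhs = x³ + 16·x + 12 mod 19, then count y ∈ F_19 with y² ≡ rhs.
  x = 0: rhs = 12, matching y values: none (0 points).
  x = 1: rhs = 10, matching y values: none (0 points).
  x = 2: rhs = 14, matching y values: none (0 points).
  x = 3: rhs = 11, matching y values: 7, 12 (2 points).
  x = 4: rhs = 7, matching y values: 8, 11 (2 points).
  x = 5: rhs = 8, matching y values: none (0 points).
  x = 6: rhs = 1, matching y values: 1, 18 (2 points).
  x = 7: rhs = 11, matching y values: 7, 12 (2 points).
  x = 8: rhs = 6, matching y values: 5, 14 (2 points).
  x = 9: rhs = 11, matching y values: 7, 12 (2 points).
  x = 10: rhs = 13, matching y values: none (0 points).
  x = 11: rhs = 18, matching y values: none (0 points).
  x = 12: rhs = 13, matching y values: none (0 points).
  x = 13: rhs = 4, matching y values: 2, 17 (2 points).
  x = 14: rhs = 16, matching y values: 4, 15 (2 points).
  x = 15: rhs = 17, matching y values: 6, 13 (2 points).
  x = 16: rhs = 13, matching y values: none (0 points).
  x = 17: rhs = 10, matching y values: none (0 points).
  x = 18: rhs = 14, matching y values: none (0 points).
Total affine count: 18.
Full point count |E(F_19)| = 18 + 1 = 19.
Hasse bound: |19 − (19+1)| = |-1| = 1 ≤ 2√19 ≈ 8.7178 ✓.


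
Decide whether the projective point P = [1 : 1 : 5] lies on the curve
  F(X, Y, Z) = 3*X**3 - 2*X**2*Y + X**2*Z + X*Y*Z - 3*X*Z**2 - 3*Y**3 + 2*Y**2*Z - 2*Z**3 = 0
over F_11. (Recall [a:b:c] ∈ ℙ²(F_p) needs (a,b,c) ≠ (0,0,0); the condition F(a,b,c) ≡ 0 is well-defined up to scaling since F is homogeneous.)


F(1,1,5) ≡ 1 (mod 11); P is NOT on the curve.

Evaluate F(1, 1, 5) term-by-term (mod 11).
  3*X**3 ↦ 3·1·1·1 = 3
  -2*X**2*Y ↦ -2·1·1·1 = -2
  X**2*Z ↦ 1·1·1·5 = 5
  X*Y*Z ↦ 1·1·1·5 = 5
  -3*X*Z**2 ↦ -3·1·1·25 = -75
  -3*Y**3 ↦ -3·1·1·1 = -3
  2*Y**2*Z ↦ 2·1·1·5 = 10
  -2*Z**3 ↦ -2·1·1·125 = -250
Sum: F(1, 1, 5) = (3) + (-2) + (5) + (5) + (-75) + (-3) + (10) + (-250) = -307.
Reducing mod 11: -307 ≡ 1 (mod 11).
Since F(a, b, c) ≡ 1 ≠ 0 (mod 11), P does NOT lie on the curve.


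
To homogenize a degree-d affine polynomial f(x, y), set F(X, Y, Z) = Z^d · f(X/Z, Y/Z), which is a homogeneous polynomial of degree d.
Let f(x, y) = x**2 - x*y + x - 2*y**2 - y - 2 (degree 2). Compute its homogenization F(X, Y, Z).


F(X, Y, Z) = X**2 - X*Y + X*Z - 2*Y**2 - Y*Z - 2*Z**2

deg(f) = 2.
Substitute x = X/Z, y = Y/Z into f, then multiply by Z^2.
  monomial 1·x^2·y^0 ↦ 1·X^2·Y^0·Z^0.
  monomial -1·x^1·y^1 ↦ -1·X^1·Y^1·Z^0.
  monomial 1·x^1·y^0 ↦ 1·X^1·Y^0·Z^1.
  monomial -2·x^0·y^2 ↦ -2·X^0·Y^2·Z^0.
  monomial -1·x^0·y^1 ↦ -1·X^0·Y^1·Z^1.
  monomial -2·x^0·y^0 ↦ -2·X^0·Y^0·Z^2.
Collecting: F(X, Y, Z) = X**2 - X*Y + X*Z - 2*Y**2 - Y*Z - 2*Z**2.


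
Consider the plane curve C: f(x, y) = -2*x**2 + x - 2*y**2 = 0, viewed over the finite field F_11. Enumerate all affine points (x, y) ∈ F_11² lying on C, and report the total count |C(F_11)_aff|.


Affine F_11-points: {(0, 0), (1, 4), (1, 7), (3, 3), (3, 8), (5, 4), (5, 7), (6, 0), (7, 2), (7, 9), (10, 2), (10, 9)}; count = 12.

For each of the 121 pairs (x, y) ∈ F_11², evaluate f(x, y) mod 11. Record the zeros.
  x = 0: [0↦0, 1↦9, 2↦3, 3↦4, 4↦1, 5↦5, 6↦5, 7↦1, 8↦4, 9↦3, 10↦9]  zeros at y ∈ {0}
  x = 1: [0↦10, 1↦8, 2↦2, 3↦3, 4↦0, 5↦4, 6↦4, 7↦0, 8↦3, 9↦2, 10↦8]  zeros at y ∈ {4, 7}
  x = 2: [0↦5, 1↦3, 2↦8, 3↦9, 4↦6, 5↦10, 6↦10, 7↦6, 8↦9, 9↦8, 10↦3]  zeros at y ∈ ∅
  x = 3: [0↦7, 1↦5, 2↦10, 3↦0, 4↦8, 5↦1, 6↦1, 7↦8, 8↦0, 9↦10, 10↦5]  zeros at y ∈ {3, 8}
  x = 4: [0↦5, 1↦3, 2↦8, 3↦9, 4↦6, 5↦10, 6↦10, 7↦6, 8↦9, 9↦8, 10↦3]  zeros at y ∈ ∅
  x = 5: [0↦10, 1↦8, 2↦2, 3↦3, 4↦0, 5↦4, 6↦4, 7↦0, 8↦3, 9↦2, 10↦8]  zeros at y ∈ {4, 7}
  x = 6: [0↦0, 1↦9, 2↦3, 3↦4, 4↦1, 5↦5, 6↦5, 7↦1, 8↦4, 9↦3, 10↦9]  zeros at y ∈ {0}
  x = 7: [0↦8, 1↦6, 2↦0, 3↦1, 4↦9, 5↦2, 6↦2, 7↦9, 8↦1, 9↦0, 10↦6]  zeros at y ∈ {2, 9}
  x = 8: [0↦1, 1↦10, 2↦4, 3↦5, 4↦2, 5↦6, 6↦6, 7↦2, 8↦5, 9↦4, 10↦10]  zeros at y ∈ ∅
  x = 9: [0↦1, 1↦10, 2↦4, 3↦5, 4↦2, 5↦6, 6↦6, 7↦2, 8↦5, 9↦4, 10↦10]  zeros at y ∈ ∅
  x = 10: [0↦8, 1↦6, 2↦0, 3↦1, 4↦9, 5↦2, 6↦2, 7↦9, 8↦1, 9↦0, 10↦6]  zeros at y ∈ {2, 9}
Collecting zeros: affine points = {(0, 0), (1, 4), (1, 7), (3, 3), (3, 8), (5, 4), (5, 7), (6, 0), (7, 2), (7, 9), (10, 2), (10, 9)}.
Total count |C(F_11)_aff| = 12.


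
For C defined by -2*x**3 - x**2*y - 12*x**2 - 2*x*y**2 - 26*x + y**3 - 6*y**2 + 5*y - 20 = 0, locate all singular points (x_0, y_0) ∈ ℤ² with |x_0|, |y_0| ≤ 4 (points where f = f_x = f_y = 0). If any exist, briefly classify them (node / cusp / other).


Singular points: {(-2, 1)}; classification: node.

Compute partial derivatives:
  f_x = -6*x**2 - 2*x*y - 24*x - 2*y**2 - 26.
  f_y = -x**2 - 4*x*y + 3*y**2 - 12*y + 5.
Scan x_0 ∈ {−4, ..., 4}. For each x_0, f_y(x_0, y) is a polynomial in y; find its integer roots y ∈ {−4, ..., 4}, then test f_x and f at those candidates.
  x = -4: f_y(-4, y) = 3*y**2 + 4*y - 11; no integer root y with |y| ≤ 4.
  x = -3: f_y(-3, y) = 3*y**2 - 4; no integer root y with |y| ≤ 4.
  x = -2: f_y(-2, y) = 3*y**2 - 4*y + 1; vanishes at y ∈ {1}. (-2, 1): f_x = 0, f = 0 — SINGULAR.
  x = -1: f_y(-1, y) = 3*y**2 - 8*y + 4; vanishes at y ∈ {2}. (-1, 2): f_x = -12 ≠ 0.
  x = 0: f_y(0, y) = 3*y**2 - 12*y + 5; no integer root y with |y| ≤ 4.
  x = 1: f_y(1, y) = 3*y**2 - 16*y + 4; no integer root y with |y| ≤ 4.
  x = 2: f_y(2, y) = 3*y**2 - 20*y + 1; no integer root y with |y| ≤ 4.
  x = 3: f_y(3, y) = 3*y**2 - 24*y - 4; no integer root y with |y| ≤ 4.
  x = 4: f_y(4, y) = 3*y**2 - 28*y - 11; no integer root y with |y| ≤ 4.
Only singular point on the grid: (-2, 1).
Classify: substitute x = -2 + u, y = 1 + v and expand: f = -2*u**3 - u**2*v - u**2 - 2*u*v**2 + v**3 + v**2.
No constant or linear terms (consistent with a singular point). Quadratic part: -u**2 + v**2. Cubic part: -2*u**3 - u**2*v - 2*u*v**2 + v**3.
The quadratic part v**2 - u**2 = (v − u)(v + u) splits into two distinct linear factors, so there are two distinct tangent lines y − 1 = ±(x − -2) — this is a node (ordinary double point).
Classification: node.
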